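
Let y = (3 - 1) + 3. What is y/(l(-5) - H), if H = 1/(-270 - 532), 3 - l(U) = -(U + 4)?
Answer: 802/321 ≈ 2.4984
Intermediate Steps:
l(U) = 7 + U (l(U) = 3 - (-1)*(U + 4) = 3 - (-1)*(4 + U) = 3 - (-4 - U) = 3 + (4 + U) = 7 + U)
H = -1/802 (H = 1/(-802) = -1/802 ≈ -0.0012469)
y = 5 (y = 2 + 3 = 5)
y/(l(-5) - H) = 5/((7 - 5) - 1*(-1/802)) = 5/(2 + 1/802) = 5/(1605/802) = 5*(802/1605) = 802/321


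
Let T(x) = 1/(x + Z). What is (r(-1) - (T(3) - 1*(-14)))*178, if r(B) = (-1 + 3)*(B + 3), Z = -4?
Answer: -1602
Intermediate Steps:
T(x) = 1/(-4 + x) (T(x) = 1/(x - 4) = 1/(-4 + x))
r(B) = 6 + 2*B (r(B) = 2*(3 + B) = 6 + 2*B)
(r(-1) - (T(3) - 1*(-14)))*178 = ((6 + 2*(-1)) - (1/(-4 + 3) - 1*(-14)))*178 = ((6 - 2) - (1/(-1) + 14))*178 = (4 - (-1 + 14))*178 = (4 - 1*13)*178 = (4 - 13)*178 = -9*178 = -1602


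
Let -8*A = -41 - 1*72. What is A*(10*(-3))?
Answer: -1695/4 ≈ -423.75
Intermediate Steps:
A = 113/8 (A = -(-41 - 1*72)/8 = -(-41 - 72)/8 = -⅛*(-113) = 113/8 ≈ 14.125)
A*(10*(-3)) = 113*(10*(-3))/8 = (113/8)*(-30) = -1695/4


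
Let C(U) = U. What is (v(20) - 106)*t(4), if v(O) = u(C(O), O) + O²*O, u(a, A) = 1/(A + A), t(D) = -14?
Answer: -2210327/20 ≈ -1.1052e+5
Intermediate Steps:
u(a, A) = 1/(2*A)
v(O) = O³ + 1/(2*O) (v(O) = 1/(2*O) + O²*O = 1/(2*O) + O³ = O³ + 1/(2*O))
(v(20) - 106)*t(4) = ((½ + 20⁴)/20 - 106)*(-14) = ((½ + 160000)/20 - 106)*(-14) = ((1/20)*(320001/2) - 106)*(-14) = (320001/40 - 106)*(-14) = (315761/40)*(-14) = -2210327/20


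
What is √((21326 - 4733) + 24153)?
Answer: √40746 ≈ 201.86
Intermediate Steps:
√((21326 - 4733) + 24153) = √(16593 + 24153) = √40746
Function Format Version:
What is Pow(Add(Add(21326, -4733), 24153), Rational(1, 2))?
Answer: Pow(40746, Rational(1, 2)) ≈ 201.86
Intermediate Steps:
Pow(Add(Add(21326, -4733), 24153), Rational(1, 2)) = Pow(Add(16593, 24153), Rational(1, 2)) = Pow(40746, Rational(1, 2))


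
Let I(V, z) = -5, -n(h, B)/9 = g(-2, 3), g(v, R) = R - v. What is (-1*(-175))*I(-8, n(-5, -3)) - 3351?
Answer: -4226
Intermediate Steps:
n(h, B) = -45 (n(h, B) = -9*(3 - 1*(-2)) = -9*(3 + 2) = -9*5 = -45)
(-1*(-175))*I(-8, n(-5, -3)) - 3351 = -1*(-175)*(-5) - 3351 = 175*(-5) - 3351 = -875 - 3351 = -4226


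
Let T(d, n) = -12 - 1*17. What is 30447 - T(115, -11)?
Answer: 30476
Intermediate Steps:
T(d, n) = -29 (T(d, n) = -12 - 17 = -29)
30447 - T(115, -11) = 30447 - 1*(-29) = 30447 + 29 = 30476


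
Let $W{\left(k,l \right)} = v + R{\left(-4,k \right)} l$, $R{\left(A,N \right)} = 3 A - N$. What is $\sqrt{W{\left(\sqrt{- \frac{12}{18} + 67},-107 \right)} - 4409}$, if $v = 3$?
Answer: $\frac{\sqrt{-28098 + 321 \sqrt{597}}}{3} \approx 47.44 i$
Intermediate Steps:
$R{\left(A,N \right)} = - N + 3 A$
$W{\left(k,l \right)} = 3 + l \left(-12 - k\right)$ ($W{\left(k,l \right)} = 3 + \left(- k + 3 \left(-4\right)\right) l = 3 + \left(- k - 12\right) l = 3 + \left(-12 - k\right) l = 3 + l \left(-12 - k\right)$)
$\sqrt{W{\left(\sqrt{- \frac{12}{18} + 67},-107 \right)} - 4409} = \sqrt{\left(3 - - 107 \left(12 + \sqrt{- \frac{12}{18} + 67}\right)\right) - 4409} = \sqrt{\left(3 - - 107 \left(12 + \sqrt{\left(-12\right) \frac{1}{18} + 67}\right)\right) - 4409} = \sqrt{\left(3 - - 107 \left(12 + \sqrt{- \frac{2}{3} + 67}\right)\right) - 4409} = \sqrt{\left(3 - - 107 \left(12 + \sqrt{\frac{199}{3}}\right)\right) - 4409} = \sqrt{\left(3 - - 107 \left(12 + \frac{\sqrt{597}}{3}\right)\right) - 4409} = \sqrt{\left(3 + \left(1284 + \frac{107 \sqrt{597}}{3}\right)\right) - 4409} = \sqrt{\left(1287 + \frac{107 \sqrt{597}}{3}\right) - 4409} = \sqrt{-3122 + \frac{107 \sqrt{597}}{3}}$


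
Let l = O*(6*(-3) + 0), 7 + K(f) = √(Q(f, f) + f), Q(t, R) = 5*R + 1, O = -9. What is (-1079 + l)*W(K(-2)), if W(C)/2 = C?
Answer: 12838 - 1834*I*√11 ≈ 12838.0 - 6082.7*I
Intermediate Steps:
Q(t, R) = 1 + 5*R
K(f) = -7 + √(1 + 6*f) (K(f) = -7 + √((1 + 5*f) + f) = -7 + √(1 + 6*f))
W(C) = 2*C
l = 162 (l = -9*(6*(-3) + 0) = -9*(-18 + 0) = -9*(-18) = 162)
(-1079 + l)*W(K(-2)) = (-1079 + 162)*(2*(-7 + √(1 + 6*(-2)))) = -1834*(-7 + √(1 - 12)) = -1834*(-7 + √(-11)) = -1834*(-7 + I*√11) = -917*(-14 + 2*I*√11) = 12838 - 1834*I*√11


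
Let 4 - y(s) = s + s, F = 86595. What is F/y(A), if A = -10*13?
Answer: 28865/88 ≈ 328.01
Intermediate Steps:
A = -130
y(s) = 4 - 2*s (y(s) = 4 - (s + s) = 4 - 2*s)
F/y(A) = 86595/(4 - 2*(-130)) = 86595/(4 + 260) = 86595/264 = 86595*(1/264) = 28865/88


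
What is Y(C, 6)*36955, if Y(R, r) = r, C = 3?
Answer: 221730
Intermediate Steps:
Y(C, 6)*36955 = 6*36955 = 221730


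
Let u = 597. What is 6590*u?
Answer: 3934230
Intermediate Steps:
6590*u = 6590*597 = 3934230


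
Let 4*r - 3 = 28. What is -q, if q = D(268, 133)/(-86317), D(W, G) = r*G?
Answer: 31/2596 ≈ 0.011941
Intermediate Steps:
r = 31/4 (r = ¾ + (¼)*28 = ¾ + 7 = 31/4 ≈ 7.7500)
D(W, G) = 31*G/4
q = -31/2596 (q = ((31/4)*133)/(-86317) = (4123/4)*(-1/86317) = -31/2596 ≈ -0.011941)
-q = -1*(-31/2596) = 31/2596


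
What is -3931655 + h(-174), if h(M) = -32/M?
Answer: -342053969/87 ≈ -3.9317e+6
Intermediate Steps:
-3931655 + h(-174) = -3931655 - 32/(-174) = -3931655 - 32*(-1/174) = -3931655 + 16/87 = -342053969/87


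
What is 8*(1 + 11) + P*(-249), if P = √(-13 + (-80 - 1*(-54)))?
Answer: 96 - 249*I*√39 ≈ 96.0 - 1555.0*I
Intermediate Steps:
P = I*√39 (P = √(-13 + (-80 + 54)) = √(-13 - 26) = √(-39) = I*√39 ≈ 6.245*I)
8*(1 + 11) + P*(-249) = 8*(1 + 11) + (I*√39)*(-249) = 8*12 - 249*I*√39 = 96 - 249*I*√39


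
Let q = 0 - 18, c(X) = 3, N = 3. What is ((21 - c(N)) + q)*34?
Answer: 0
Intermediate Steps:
q = -18
((21 - c(N)) + q)*34 = ((21 - 1*3) - 18)*34 = ((21 - 3) - 18)*34 = (18 - 18)*34 = 0*34 = 0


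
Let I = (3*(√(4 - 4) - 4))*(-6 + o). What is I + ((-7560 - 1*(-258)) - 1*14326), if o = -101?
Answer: -20344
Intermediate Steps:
I = 1284 (I = (3*(√(4 - 4) - 4))*(-6 - 101) = (3*(√0 - 4))*(-107) = (3*(0 - 4))*(-107) = (3*(-4))*(-107) = -12*(-107) = 1284)
I + ((-7560 - 1*(-258)) - 1*14326) = 1284 + ((-7560 - 1*(-258)) - 1*14326) = 1284 + ((-7560 + 258) - 14326) = 1284 + (-7302 - 14326) = 1284 - 21628 = -20344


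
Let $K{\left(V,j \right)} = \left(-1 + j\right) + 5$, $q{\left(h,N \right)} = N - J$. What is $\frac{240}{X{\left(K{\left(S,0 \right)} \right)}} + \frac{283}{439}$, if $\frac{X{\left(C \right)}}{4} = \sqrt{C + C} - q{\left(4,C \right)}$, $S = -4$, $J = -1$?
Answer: $- \frac{126889}{7463} - \frac{120 \sqrt{2}}{17} \approx -26.985$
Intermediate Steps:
$q{\left(h,N \right)} = 1 + N$ ($q{\left(h,N \right)} = N - -1 = N + 1 = 1 + N$)
$K{\left(V,j \right)} = 4 + j$
$X{\left(C \right)} = -4 - 4 C + 4 \sqrt{2} \sqrt{C}$ ($X{\left(C \right)} = 4 \left(\sqrt{C + C} - \left(1 + C\right)\right) = 4 \left(\sqrt{2 C} - \left(1 + C\right)\right) = 4 \left(\sqrt{2} \sqrt{C} - \left(1 + C\right)\right) = 4 \left(-1 - C + \sqrt{2} \sqrt{C}\right) = -4 - 4 C + 4 \sqrt{2} \sqrt{C}$)
$\frac{240}{X{\left(K{\left(S,0 \right)} \right)}} + \frac{283}{439} = \frac{240}{-4 - 4 \left(4 + 0\right) + 4 \sqrt{2} \sqrt{4 + 0}} + \frac{283}{439} = \frac{240}{-4 - 16 + 4 \sqrt{2} \sqrt{4}} + 283 \cdot \frac{1}{439} = \frac{240}{-4 - 16 + 4 \sqrt{2} \cdot 2} + \frac{283}{439} = \frac{240}{-4 - 16 + 8 \sqrt{2}} + \frac{283}{439} = \frac{240}{-20 + 8 \sqrt{2}} + \frac{283}{439} = \frac{283}{439} + \frac{240}{-20 + 8 \sqrt{2}}$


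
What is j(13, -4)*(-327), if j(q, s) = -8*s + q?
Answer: -14715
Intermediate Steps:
j(q, s) = q - 8*s
j(13, -4)*(-327) = (13 - 8*(-4))*(-327) = (13 + 32)*(-327) = 45*(-327) = -14715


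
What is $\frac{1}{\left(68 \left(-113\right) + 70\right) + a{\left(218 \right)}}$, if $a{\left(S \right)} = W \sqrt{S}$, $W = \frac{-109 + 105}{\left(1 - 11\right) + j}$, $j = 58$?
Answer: $- \frac{548208}{4174055603} + \frac{6 \sqrt{218}}{4174055603} \approx -0.00013132$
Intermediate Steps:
$W = - \frac{1}{12}$ ($W = \frac{-109 + 105}{\left(1 - 11\right) + 58} = - \frac{4}{-10 + 58} = - \frac{4}{48} = \left(-4\right) \frac{1}{48} = - \frac{1}{12} \approx -0.083333$)
$a{\left(S \right)} = - \frac{\sqrt{S}}{12}$
$\frac{1}{\left(68 \left(-113\right) + 70\right) + a{\left(218 \right)}} = \frac{1}{\left(68 \left(-113\right) + 70\right) - \frac{\sqrt{218}}{12}} = \frac{1}{\left(-7684 + 70\right) - \frac{\sqrt{218}}{12}} = \frac{1}{-7614 - \frac{\sqrt{218}}{12}}$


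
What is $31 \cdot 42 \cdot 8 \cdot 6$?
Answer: $62496$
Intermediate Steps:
$31 \cdot 42 \cdot 8 \cdot 6 = 1302 \cdot 48 = 62496$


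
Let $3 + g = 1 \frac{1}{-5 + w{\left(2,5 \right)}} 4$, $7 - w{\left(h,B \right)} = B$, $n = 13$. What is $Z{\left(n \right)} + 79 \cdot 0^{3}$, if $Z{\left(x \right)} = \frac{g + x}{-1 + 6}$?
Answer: $\frac{26}{15} \approx 1.7333$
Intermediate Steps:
$w{\left(h,B \right)} = 7 - B$
$g = - \frac{13}{3}$ ($g = -3 + 1 \frac{1}{-5 + \left(7 - 5\right)} 4 = -3 + 1 \frac{1}{-5 + 2} \cdot 4 = -3 + 1 \frac{1}{-3} \cdot 4 = -3 + 1 \left(- \frac{1}{3}\right) 4 = -3 - \frac{4}{3} = - \frac{13}{3} \approx -4.3333$)
$Z{\left(x \right)} = - \frac{13}{15} + \frac{x}{5}$ ($Z{\left(x \right)} = \frac{- \frac{13}{3} + x}{-1 + 6} = \frac{- \frac{13}{3} + x}{5} = \left(- \frac{13}{3} + x\right) \frac{1}{5} = - \frac{13}{15} + \frac{x}{5}$)
$Z{\left(n \right)} + 79 \cdot 0^{3} = \left(- \frac{13}{15} + \frac{1}{5} \cdot 13\right) + 79 \cdot 0^{3} = \left(- \frac{13}{15} + \frac{13}{5}\right) + 79 \cdot 0 = \frac{26}{15} + 0 = \frac{26}{15}$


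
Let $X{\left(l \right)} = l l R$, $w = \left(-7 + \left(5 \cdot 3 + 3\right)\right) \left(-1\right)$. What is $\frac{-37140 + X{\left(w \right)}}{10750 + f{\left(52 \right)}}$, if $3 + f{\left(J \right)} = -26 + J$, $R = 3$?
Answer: $- \frac{12259}{3591} \approx -3.4138$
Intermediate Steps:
$f{\left(J \right)} = -29 + J$ ($f{\left(J \right)} = -3 + \left(-26 + J\right) = -29 + J$)
$w = -11$ ($w = \left(-7 + \left(15 + 3\right)\right) \left(-1\right) = \left(-7 + 18\right) \left(-1\right) = 11 \left(-1\right) = -11$)
$X{\left(l \right)} = 3 l^{2}$ ($X{\left(l \right)} = l l 3 = l^{2} \cdot 3 = 3 l^{2}$)
$\frac{-37140 + X{\left(w \right)}}{10750 + f{\left(52 \right)}} = \frac{-37140 + 3 \left(-11\right)^{2}}{10750 + \left(-29 + 52\right)} = \frac{-37140 + 3 \cdot 121}{10750 + 23} = \frac{-37140 + 363}{10773} = \left(-36777\right) \frac{1}{10773} = - \frac{12259}{3591}$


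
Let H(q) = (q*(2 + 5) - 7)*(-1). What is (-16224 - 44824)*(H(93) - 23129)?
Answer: 1451294104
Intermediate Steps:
H(q) = 7 - 7*q (H(q) = (q*7 - 7)*(-1) = (7*q - 7)*(-1) = (-7 + 7*q)*(-1) = 7 - 7*q)
(-16224 - 44824)*(H(93) - 23129) = (-16224 - 44824)*((7 - 7*93) - 23129) = -61048*((7 - 651) - 23129) = -61048*(-644 - 23129) = -61048*(-23773) = 1451294104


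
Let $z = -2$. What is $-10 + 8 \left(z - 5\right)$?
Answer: $-66$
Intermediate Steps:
$-10 + 8 \left(z - 5\right) = -10 + 8 \left(-2 - 5\right) = -10 + 8 \left(-7\right) = -10 - 56 = -66$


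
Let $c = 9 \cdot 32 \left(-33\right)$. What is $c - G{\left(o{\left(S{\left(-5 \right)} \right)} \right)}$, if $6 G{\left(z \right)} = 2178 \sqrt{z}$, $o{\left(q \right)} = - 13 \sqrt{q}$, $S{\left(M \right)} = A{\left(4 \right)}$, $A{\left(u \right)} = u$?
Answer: $-9504 - 363 i \sqrt{26} \approx -9504.0 - 1850.9 i$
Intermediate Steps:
$S{\left(M \right)} = 4$
$c = -9504$ ($c = 288 \left(-33\right) = -9504$)
$G{\left(z \right)} = 363 \sqrt{z}$ ($G{\left(z \right)} = \frac{2178 \sqrt{z}}{6} = 363 \sqrt{z}$)
$c - G{\left(o{\left(S{\left(-5 \right)} \right)} \right)} = -9504 - 363 \sqrt{- 13 \sqrt{4}} = -9504 - 363 \sqrt{\left(-13\right) 2} = -9504 - 363 \sqrt{-26} = -9504 - 363 i \sqrt{26}$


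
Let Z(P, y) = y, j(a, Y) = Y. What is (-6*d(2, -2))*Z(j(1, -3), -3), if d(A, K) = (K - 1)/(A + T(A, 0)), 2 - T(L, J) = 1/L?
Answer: -108/7 ≈ -15.429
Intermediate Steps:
T(L, J) = 2 - 1/L
d(A, K) = (-1 + K)/(2 + A - 1/A) (d(A, K) = (K - 1)/(A + (2 - 1/A)) = (-1 + K)/(2 + A - 1/A))
(-6*d(2, -2))*Z(j(1, -3), -3) = -12*(-1 - 2)/(-1 + 2² + 2*2)*(-3) = -12*(-3)/(-1 + 4 + 4)*(-3) = -12*(-3)/7*(-3) = -6*(-6/7)*(-3) = (36/7)*(-3) = -108/7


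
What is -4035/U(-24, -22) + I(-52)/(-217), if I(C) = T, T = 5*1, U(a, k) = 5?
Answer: -175124/217 ≈ -807.02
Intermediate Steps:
T = 5
I(C) = 5
-4035/U(-24, -22) + I(-52)/(-217) = -4035/5 + 5/(-217) = -4035*⅕ + 5*(-1/217) = -807 - 5/217 = -175124/217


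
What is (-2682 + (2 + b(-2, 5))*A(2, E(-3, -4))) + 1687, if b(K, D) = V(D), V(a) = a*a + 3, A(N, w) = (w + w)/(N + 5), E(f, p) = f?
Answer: -7145/7 ≈ -1020.7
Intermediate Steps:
A(N, w) = 2*w/(5 + N) (A(N, w) = (2*w)/(5 + N) = 2*w/(5 + N))
V(a) = 3 + a² (V(a) = a² + 3 = 3 + a²)
b(K, D) = 3 + D²
(-2682 + (2 + b(-2, 5))*A(2, E(-3, -4))) + 1687 = (-2682 + (2 + (3 + 5²))*(2*(-3)/(5 + 2))) + 1687 = (-2682 + (2 + (3 + 25))*(2*(-3)/7)) + 1687 = (-2682 + (2 + 28)*(2*(-3)*(⅐))) + 1687 = (-2682 + 30*(-6/7)) + 1687 = (-2682 - 180/7) + 1687 = -18954/7 + 1687 = -7145/7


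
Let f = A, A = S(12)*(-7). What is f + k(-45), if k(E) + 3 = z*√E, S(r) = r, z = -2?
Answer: -87 - 6*I*√5 ≈ -87.0 - 13.416*I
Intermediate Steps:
k(E) = -3 - 2*√E
A = -84 (A = 12*(-7) = -84)
f = -84
f + k(-45) = -84 + (-3 - 6*I*√5) = -87 - 6*I*√5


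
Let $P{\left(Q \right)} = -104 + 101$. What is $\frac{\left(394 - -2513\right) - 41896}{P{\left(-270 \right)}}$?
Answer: $\frac{38989}{3} \approx 12996.0$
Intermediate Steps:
$P{\left(Q \right)} = -3$
$\frac{\left(394 - -2513\right) - 41896}{P{\left(-270 \right)}} = \frac{\left(394 - -2513\right) - 41896}{-3} = \left(\left(394 + 2513\right) - 41896\right) \left(- \frac{1}{3}\right) = \left(2907 - 41896\right) \left(- \frac{1}{3}\right) = \left(-38989\right) \left(- \frac{1}{3}\right) = \frac{38989}{3}$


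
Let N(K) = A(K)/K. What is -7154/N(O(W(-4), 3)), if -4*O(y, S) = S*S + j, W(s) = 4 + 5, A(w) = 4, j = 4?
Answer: 46501/8 ≈ 5812.6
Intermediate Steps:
W(s) = 9
O(y, S) = -1 - S²/4 (O(y, S) = -(S*S + 4)/4 = -(S² + 4)/4 = -(4 + S²)/4 = -1 - S²/4)
N(K) = 4/K
-7154/N(O(W(-4), 3)) = -7154/(4/(-1 - ¼*3²)) = -7154/(4/(-1 - ¼*9)) = -7154/(4/(-1 - 9/4)) = -7154/(4/(-13/4)) = -7154/(4*(-4/13)) = -7154/(-16/13) = -7154*(-13)/16 = -98*(-949/16) = 46501/8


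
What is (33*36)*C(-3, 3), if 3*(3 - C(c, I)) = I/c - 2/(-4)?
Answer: 3762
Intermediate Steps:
C(c, I) = 17/6 - I/(3*c) (C(c, I) = 3 - (I/c - 2/(-4))/3 = 3 - (I/c - 2*(-1/4))/3 = 3 - (I/c + 1/2)/3 = 3 - (1/2 + I/c)/3 = 3 + (-1/6 - I/(3*c)) = 17/6 - I/(3*c))
(33*36)*C(-3, 3) = (33*36)*(17/6 - 1/3*3/(-3)) = 1188*(17/6 - 1/3*3*(-1/3)) = 1188*(17/6 + 1/3) = 1188*(19/6) = 3762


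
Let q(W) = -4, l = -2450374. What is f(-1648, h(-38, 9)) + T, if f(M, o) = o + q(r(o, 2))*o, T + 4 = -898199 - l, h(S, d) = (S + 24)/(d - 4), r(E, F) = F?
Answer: 7760897/5 ≈ 1.5522e+6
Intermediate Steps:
h(S, d) = (24 + S)/(-4 + d)
T = 1552171 (T = -4 + (-898199 - 1*(-2450374)) = -4 + (-898199 + 2450374) = -4 + 1552175 = 1552171)
f(M, o) = -3*o (f(M, o) = o - 4*o = -3*o)
f(-1648, h(-38, 9)) + T = -3*(24 - 38)/(-4 + 9) + 1552171 = -3*(-14)/5 + 1552171 = -3*(-14/5) + 1552171 = 42/5 + 1552171 = 7760897/5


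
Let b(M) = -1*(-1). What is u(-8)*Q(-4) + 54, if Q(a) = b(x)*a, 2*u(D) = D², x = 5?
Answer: -74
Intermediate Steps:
b(M) = 1
u(D) = D²/2
Q(a) = a (Q(a) = 1*a = a)
u(-8)*Q(-4) + 54 = ((½)*(-8)²)*(-4) + 54 = ((½)*64)*(-4) + 54 = 32*(-4) + 54 = -128 + 54 = -74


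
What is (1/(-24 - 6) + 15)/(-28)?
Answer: -449/840 ≈ -0.53452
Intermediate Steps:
(1/(-24 - 6) + 15)/(-28) = (1/(-30) + 15)*(-1/28) = (-1/30 + 15)*(-1/28) = (449/30)*(-1/28) = -449/840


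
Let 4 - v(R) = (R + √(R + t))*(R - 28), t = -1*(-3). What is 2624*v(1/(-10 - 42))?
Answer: 1534876/169 + 477896*√2015/169 ≈ 1.3602e+5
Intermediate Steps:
t = 3
v(R) = 4 - (-28 + R)*(R + √(3 + R)) (v(R) = 4 - (R + √(R + 3))*(R - 28) = 4 - (R + √(3 + R))*(-28 + R) = 4 - (-28 + R)*(R + √(3 + R)))
2624*v(1/(-10 - 42)) = 2624*(4 - (1/(-10 - 42))² + 28/(-10 - 42) + 28*√(3 + 1/(-10 - 42)) - √(3 + 1/(-10 - 42))/(-10 - 42)) = 2624*(4 - (1/(-52))² + 28/(-52) + 28*√(3 + 1/(-52)) - 1*√(3 + 1/(-52))/(-52)) = 2624*(4 - (-1/52)² + 28*(-1/52) + 28*√(3 - 1/52) - 1*(-1/52)*√(3 - 1/52)) = 2624*(4 - 1*1/2704 - 7/13 + 28*√(155/52) - 1*(-1/52)*√(155/52)) = 2624*(4 - 1/2704 - 7/13 + 28*(√2015/26) - 1*(-1/52)*√2015/26) = 2624*(4 - 1/2704 - 7/13 + 14*√2015/13 + √2015/1352) = 2624*(9359/2704 + 1457*√2015/1352) = 1534876/169 + 477896*√2015/169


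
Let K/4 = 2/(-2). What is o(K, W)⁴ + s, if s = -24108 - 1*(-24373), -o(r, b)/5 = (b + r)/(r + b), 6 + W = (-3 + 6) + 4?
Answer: 890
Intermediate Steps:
W = 1 (W = -6 + ((-3 + 6) + 4) = -6 + (3 + 4) = -6 + 7 = 1)
K = -4 (K = 4*(2/(-2)) = 4*(2*(-½)) = 4*(-1) = -4)
o(r, b) = -5 (o(r, b) = -5*(b + r)/(r + b) = -5*(b + r)/(b + r) = -5*1 = -5)
s = 265 (s = -24108 + 24373 = 265)
o(K, W)⁴ + s = (-5)⁴ + 265 = 625 + 265 = 890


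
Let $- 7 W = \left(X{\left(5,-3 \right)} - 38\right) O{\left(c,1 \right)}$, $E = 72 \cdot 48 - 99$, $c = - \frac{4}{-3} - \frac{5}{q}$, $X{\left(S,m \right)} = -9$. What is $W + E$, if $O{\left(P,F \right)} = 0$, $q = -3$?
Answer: $3357$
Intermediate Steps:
$c = 3$ ($c = - \frac{4}{-3} - \frac{5}{-3} = \left(-4\right) \left(- \frac{1}{3}\right) - - \frac{5}{3} = \frac{4}{3} + \frac{5}{3} = 3$)
$E = 3357$ ($E = 3456 - 99 = 3357$)
$W = 0$ ($W = - \frac{\left(-9 - 38\right) 0}{7} = - \frac{\left(-47\right) 0}{7} = \left(- \frac{1}{7}\right) 0 = 0$)
$W + E = 0 + 3357 = 3357$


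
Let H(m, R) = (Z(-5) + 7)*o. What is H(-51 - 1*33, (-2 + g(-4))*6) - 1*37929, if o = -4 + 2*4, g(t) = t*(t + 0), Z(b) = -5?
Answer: -37921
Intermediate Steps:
g(t) = t**2 (g(t) = t*t = t**2)
o = 4 (o = -4 + 8 = 4)
H(m, R) = 8 (H(m, R) = (-5 + 7)*4 = 2*4 = 8)
H(-51 - 1*33, (-2 + g(-4))*6) - 1*37929 = 8 - 1*37929 = 8 - 37929 = -37921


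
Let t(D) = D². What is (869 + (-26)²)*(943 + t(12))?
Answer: 1679415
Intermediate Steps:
(869 + (-26)²)*(943 + t(12)) = (869 + (-26)²)*(943 + 12²) = (869 + 676)*(943 + 144) = 1545*1087 = 1679415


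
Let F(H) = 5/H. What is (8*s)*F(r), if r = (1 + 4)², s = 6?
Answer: 48/5 ≈ 9.6000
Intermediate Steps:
r = 25 (r = 5² = 25)
(8*s)*F(r) = (8*6)*(5/25) = 48*(5*(1/25)) = 48*(⅕) = 48/5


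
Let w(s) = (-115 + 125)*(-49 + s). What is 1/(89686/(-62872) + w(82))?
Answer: 31436/10329037 ≈ 0.0030435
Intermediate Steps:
w(s) = -490 + 10*s (w(s) = 10*(-49 + s) = -490 + 10*s)
1/(89686/(-62872) + w(82)) = 1/(89686/(-62872) + (-490 + 10*82)) = 1/(89686*(-1/62872) + (-490 + 820)) = 1/(-44843/31436 + 330) = 1/(10329037/31436) = 31436/10329037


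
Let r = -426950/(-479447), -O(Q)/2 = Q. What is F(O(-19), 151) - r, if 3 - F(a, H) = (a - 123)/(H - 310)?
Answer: 120058174/76232073 ≈ 1.5749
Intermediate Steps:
O(Q) = -2*Q
r = 426950/479447 (r = -426950*(-1/479447) = 426950/479447 ≈ 0.89050)
F(a, H) = 3 - (-123 + a)/(-310 + H) (F(a, H) = 3 - (a - 123)/(H - 310) = 3 - (-123 + a)/(-310 + H))
F(O(-19), 151) - r = (-807 - (-2)*(-19) + 3*151)/(-310 + 151) - 1*426950/479447 = (-807 - 1*38 + 453)/(-159) - 426950/479447 = -(-807 - 38 + 453)/159 - 426950/479447 = -1/159*(-392) - 426950/479447 = 392/159 - 426950/479447 = 120058174/76232073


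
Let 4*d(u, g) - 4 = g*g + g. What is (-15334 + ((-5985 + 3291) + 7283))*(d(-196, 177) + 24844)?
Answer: -703185035/2 ≈ -3.5159e+8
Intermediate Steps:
d(u, g) = 1 + g/4 + g²/4 (d(u, g) = 1 + (g*g + g)/4 = 1 + (g² + g)/4 = 1 + (g + g²)/4 = 1 + (g/4 + g²/4) = 1 + g/4 + g²/4)
(-15334 + ((-5985 + 3291) + 7283))*(d(-196, 177) + 24844) = (-15334 + ((-5985 + 3291) + 7283))*((1 + (¼)*177 + (¼)*177²) + 24844) = (-15334 + (-2694 + 7283))*((1 + 177/4 + (¼)*31329) + 24844) = (-15334 + 4589)*((1 + 177/4 + 31329/4) + 24844) = -10745*(15755/2 + 24844) = -10745*65443/2 = -703185035/2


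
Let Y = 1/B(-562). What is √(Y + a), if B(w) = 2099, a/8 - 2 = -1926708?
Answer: 3*I*√7545496196661/2099 ≈ 3926.0*I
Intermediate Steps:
a = -15413648 (a = 16 + 8*(-1926708) = 16 - 15413664 = -15413648)
Y = 1/2099 ≈ 0.00047642
√(Y + a) = √(1/2099 - 15413648) = √(-32353247151/2099) = 3*I*√7545496196661/2099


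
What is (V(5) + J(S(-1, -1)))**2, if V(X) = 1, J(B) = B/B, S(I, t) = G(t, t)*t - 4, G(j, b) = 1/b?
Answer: 4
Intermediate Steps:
G(j, b) = 1/b
S(I, t) = -3 (S(I, t) = t/t - 4 = 1 - 4 = -3)
J(B) = 1
(V(5) + J(S(-1, -1)))**2 = (1 + 1)**2 = 2**2 = 4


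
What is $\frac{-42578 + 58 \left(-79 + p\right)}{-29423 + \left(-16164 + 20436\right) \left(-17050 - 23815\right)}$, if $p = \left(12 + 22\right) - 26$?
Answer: $\frac{3592}{13431131} \approx 0.00026744$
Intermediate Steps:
$p = 8$ ($p = 34 - 26 = 8$)
$\frac{-42578 + 58 \left(-79 + p\right)}{-29423 + \left(-16164 + 20436\right) \left(-17050 - 23815\right)} = \frac{-42578 + 58 \left(-79 + 8\right)}{-29423 + \left(-16164 + 20436\right) \left(-17050 - 23815\right)} = \frac{-42578 + 58 \left(-71\right)}{-29423 + 4272 \left(-40865\right)} = \frac{-42578 - 4118}{-29423 - 174575280} = - \frac{46696}{-174604703} = \left(-46696\right) \left(- \frac{1}{174604703}\right) = \frac{3592}{13431131}$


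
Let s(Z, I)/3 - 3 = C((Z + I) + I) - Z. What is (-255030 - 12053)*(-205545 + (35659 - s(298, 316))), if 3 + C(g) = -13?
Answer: 45124474099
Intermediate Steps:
C(g) = -16 (C(g) = -3 - 13 = -16)
s(Z, I) = -39 - 3*Z (s(Z, I) = 9 + 3*(-16 - Z) = 9 + (-48 - 3*Z) = -39 - 3*Z)
(-255030 - 12053)*(-205545 + (35659 - s(298, 316))) = (-255030 - 12053)*(-205545 + (35659 - (-39 - 3*298))) = -267083*(-205545 + (35659 - (-39 - 894))) = -267083*(-205545 + (35659 - 1*(-933))) = -267083*(-205545 + (35659 + 933)) = -267083*(-205545 + 36592) = -267083*(-168953) = 45124474099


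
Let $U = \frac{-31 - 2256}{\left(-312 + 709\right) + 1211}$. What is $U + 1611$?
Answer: $\frac{2588201}{1608} \approx 1609.6$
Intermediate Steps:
$U = - \frac{2287}{1608}$ ($U = - \frac{2287}{397 + 1211} = - \frac{2287}{1608} \approx -1.4223$)
$U + 1611 = - \frac{2287}{1608} + 1611 = \frac{2588201}{1608}$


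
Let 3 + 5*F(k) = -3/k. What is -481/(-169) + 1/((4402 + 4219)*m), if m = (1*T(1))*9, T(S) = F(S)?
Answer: 17224693/6051942 ≈ 2.8461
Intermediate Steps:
F(k) = -⅗ - 3/(5*k) (F(k) = -⅗ + (-3/k)/5 = -⅗ - 3/(5*k))
T(S) = 3*(-1 - S)/(5*S)
m = -54/5 (m = (1*((⅗)*(-1 - 1*1)/1))*9 = (1*((⅗)*1*(-1 - 1)))*9 = (1*((⅗)*1*(-2)))*9 = (1*(-6/5))*9 = -6/5*9 = -54/5 ≈ -10.800)
-481/(-169) + 1/((4402 + 4219)*m) = -481/(-169) + 1/((4402 + 4219)*(-54/5)) = -481*(-1/169) - 5/54/8621 = 37/13 + (1/8621)*(-5/54) = 37/13 - 5/465534 = 17224693/6051942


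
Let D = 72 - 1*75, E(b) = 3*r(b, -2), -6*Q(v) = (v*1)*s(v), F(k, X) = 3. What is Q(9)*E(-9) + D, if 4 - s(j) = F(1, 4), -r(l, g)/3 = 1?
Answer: 21/2 ≈ 10.500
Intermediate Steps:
r(l, g) = -3 (r(l, g) = -3*1 = -3)
s(j) = 1 (s(j) = 4 - 1*3 = 4 - 3 = 1)
Q(v) = -v/6 (Q(v) = -v*1/6 = -v/6)
E(b) = -9 (E(b) = 3*(-3) = -9)
D = -3 (D = 72 - 75 = -3)
Q(9)*E(-9) + D = -⅙*9*(-9) - 3 = -3/2*(-9) - 3 = 27/2 - 3 = 21/2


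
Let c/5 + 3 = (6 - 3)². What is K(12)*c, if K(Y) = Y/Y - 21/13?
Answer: -240/13 ≈ -18.462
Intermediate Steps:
K(Y) = -8/13 (K(Y) = 1 - 21*1/13 = 1 - 21/13 = -8/13)
c = 30 (c = -15 + 5*(6 - 3)² = -15 + 5*3² = -15 + 5*9 = -15 + 45 = 30)
K(12)*c = -8/13*30 = -240/13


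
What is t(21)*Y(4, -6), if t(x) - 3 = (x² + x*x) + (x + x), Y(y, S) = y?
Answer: 3708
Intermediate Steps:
t(x) = 3 + 2*x + 2*x² (t(x) = 3 + ((x² + x*x) + (x + x)) = 3 + ((x² + x²) + 2*x) = 3 + (2*x² + 2*x) = 3 + (2*x + 2*x²) = 3 + 2*x + 2*x²)
t(21)*Y(4, -6) = (3 + 2*21 + 2*21²)*4 = (3 + 42 + 2*441)*4 = (3 + 42 + 882)*4 = 927*4 = 3708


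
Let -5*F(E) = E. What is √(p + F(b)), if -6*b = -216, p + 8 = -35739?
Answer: 97*I*√95/5 ≈ 189.09*I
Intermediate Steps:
p = -35747 (p = -8 - 35739 = -35747)
b = 36 (b = -⅙*(-216) = 36)
F(E) = -E/5
√(p + F(b)) = √(-35747 - ⅕*36) = √(-35747 - 36/5) = √(-178771/5) = 97*I*√95/5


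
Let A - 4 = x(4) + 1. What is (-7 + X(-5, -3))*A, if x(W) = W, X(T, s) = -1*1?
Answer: -72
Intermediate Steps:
X(T, s) = -1
A = 9 (A = 4 + (4 + 1) = 4 + 5 = 9)
(-7 + X(-5, -3))*A = (-7 - 1)*9 = -8*9 = -72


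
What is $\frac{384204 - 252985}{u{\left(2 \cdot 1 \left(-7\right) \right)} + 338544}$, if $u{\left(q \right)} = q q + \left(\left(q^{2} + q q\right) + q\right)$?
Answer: $\frac{131219}{339118} \approx 0.38694$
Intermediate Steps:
$u{\left(q \right)} = q + 3 q^{2}$ ($u{\left(q \right)} = q^{2} + \left(\left(q^{2} + q^{2}\right) + q\right) = q^{2} + \left(2 q^{2} + q\right) = q^{2} + \left(q + 2 q^{2}\right) = q + 3 q^{2}$)
$\frac{384204 - 252985}{u{\left(2 \cdot 1 \left(-7\right) \right)} + 338544} = \frac{384204 - 252985}{2 \cdot 1 \left(-7\right) \left(1 + 3 \cdot 2 \cdot 1 \left(-7\right)\right) + 338544} = \frac{131219}{2 \left(-7\right) \left(1 + 3 \cdot 2 \left(-7\right)\right) + 338544} = \frac{131219}{- 14 \left(1 + 3 \left(-14\right)\right) + 338544} = \frac{131219}{- 14 \left(1 - 42\right) + 338544} = \frac{131219}{\left(-14\right) \left(-41\right) + 338544} = \frac{131219}{574 + 338544} = \frac{131219}{339118}$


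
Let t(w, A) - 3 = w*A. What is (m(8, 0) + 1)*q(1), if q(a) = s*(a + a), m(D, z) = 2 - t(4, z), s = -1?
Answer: 0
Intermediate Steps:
t(w, A) = 3 + A*w (t(w, A) = 3 + w*A = 3 + A*w)
m(D, z) = -1 - 4*z (m(D, z) = 2 - (3 + z*4) = 2 - (3 + 4*z) = 2 + (-3 - 4*z) = -1 - 4*z)
q(a) = -2*a (q(a) = -(a + a) = -2*a)
(m(8, 0) + 1)*q(1) = ((-1 - 4*0) + 1)*(-2*1) = ((-1 + 0) + 1)*(-2) = (-1 + 1)*(-2) = 0*(-2) = 0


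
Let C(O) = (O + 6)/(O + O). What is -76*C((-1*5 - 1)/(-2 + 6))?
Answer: 114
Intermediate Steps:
C(O) = (6 + O)/(2*O) (C(O) = (6 + O)/((2*O)) = (6 + O)*(1/(2*O)) = (6 + O)/(2*O))
-76*C((-1*5 - 1)/(-2 + 6)) = -38*(6 + (-1*5 - 1)/(-2 + 6))/((-1*5 - 1)/(-2 + 6)) = -38*(6 + (-5 - 1)/4)/((-5 - 1)/4) = -38*(6 - 6*1/4)/((-6*1/4)) = -38*(6 - 3/2)/(-3/2) = -38*(-2)*9/(3*2) = -76*(-3/2) = 114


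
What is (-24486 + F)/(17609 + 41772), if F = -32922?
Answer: -57408/59381 ≈ -0.96677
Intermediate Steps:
(-24486 + F)/(17609 + 41772) = (-24486 - 32922)/(17609 + 41772) = -57408/59381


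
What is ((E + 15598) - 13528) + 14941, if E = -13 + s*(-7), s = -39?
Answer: 17271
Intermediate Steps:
E = 260 (E = -13 - 39*(-7) = -13 + 273 = 260)
((E + 15598) - 13528) + 14941 = ((260 + 15598) - 13528) + 14941 = (15858 - 13528) + 14941 = 2330 + 14941 = 17271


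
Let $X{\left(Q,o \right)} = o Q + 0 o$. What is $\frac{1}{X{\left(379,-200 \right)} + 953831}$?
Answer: $\frac{1}{878031} \approx 1.1389 \cdot 10^{-6}$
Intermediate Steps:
$X{\left(Q,o \right)} = Q o$ ($X{\left(Q,o \right)} = Q o + 0 = Q o$)
$\frac{1}{X{\left(379,-200 \right)} + 953831} = \frac{1}{379 \left(-200\right) + 953831} = \frac{1}{-75800 + 953831} = \frac{1}{878031}$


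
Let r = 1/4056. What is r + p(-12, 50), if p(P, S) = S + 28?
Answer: 316369/4056 ≈ 78.000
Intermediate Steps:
p(P, S) = 28 + S
r = 1/4056 ≈ 0.00024655
r + p(-12, 50) = 1/4056 + (28 + 50) = 1/4056 + 78 = 316369/4056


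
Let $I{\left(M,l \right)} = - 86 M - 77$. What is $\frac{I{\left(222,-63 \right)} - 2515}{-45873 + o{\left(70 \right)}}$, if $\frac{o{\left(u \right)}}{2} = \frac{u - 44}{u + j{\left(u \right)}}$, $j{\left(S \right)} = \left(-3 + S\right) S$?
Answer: $\frac{25803960}{54588857} \approx 0.4727$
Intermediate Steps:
$j{\left(S \right)} = S \left(-3 + S\right)$
$I{\left(M,l \right)} = -77 - 86 M$
$o{\left(u \right)} = \frac{2 \left(-44 + u\right)}{u + u \left(-3 + u\right)}$ ($o{\left(u \right)} = 2 \frac{u - 44}{u + u \left(-3 + u\right)} = 2 \frac{-44 + u}{u + u \left(-3 + u\right)} = \frac{2 \left(-44 + u\right)}{u + u \left(-3 + u\right)}$)
$\frac{I{\left(222,-63 \right)} - 2515}{-45873 + o{\left(70 \right)}} = \frac{\left(-77 - 19092\right) - 2515}{-45873 + \frac{2 \left(-44 + 70\right)}{70 \left(-2 + 70\right)}} = \frac{\left(-77 - 19092\right) + \left(-3407 + 892\right)}{-45873 + 2 \cdot \frac{1}{70} \cdot \frac{1}{68} \cdot 26} = \frac{-19169 - 2515}{-45873 + 2 \cdot \frac{1}{70} \cdot \frac{1}{68} \cdot 26} = - \frac{21684}{-45873 + \frac{13}{1190}} = - \frac{21684}{- \frac{54588857}{1190}} = \left(-21684\right) \left(- \frac{1190}{54588857}\right) = \frac{25803960}{54588857}$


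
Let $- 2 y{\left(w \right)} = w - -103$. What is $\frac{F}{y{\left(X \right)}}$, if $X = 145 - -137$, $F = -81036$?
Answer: $\frac{162072}{385} \approx 420.97$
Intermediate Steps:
$X = 282$ ($X = 145 + 137 = 282$)
$y{\left(w \right)} = - \frac{103}{2} - \frac{w}{2}$ ($y{\left(w \right)} = - \frac{w - -103}{2} = - \frac{w + 103}{2} = - \frac{103 + w}{2} = - \frac{103}{2} - \frac{w}{2}$)
$\frac{F}{y{\left(X \right)}} = - \frac{81036}{- \frac{103}{2} - 141} = - \frac{81036}{- \frac{385}{2}} = \left(-81036\right) \left(- \frac{2}{385}\right) = \frac{162072}{385}$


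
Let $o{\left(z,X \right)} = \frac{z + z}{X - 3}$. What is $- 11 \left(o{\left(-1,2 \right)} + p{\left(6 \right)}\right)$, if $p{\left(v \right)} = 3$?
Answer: $-55$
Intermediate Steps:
$o{\left(z,X \right)} = \frac{2 z}{-3 + X}$
$- 11 \left(o{\left(-1,2 \right)} + p{\left(6 \right)}\right) = - 11 \left(2 \left(-1\right) \frac{1}{-3 + 2} + 3\right) = - 11 \left(2 \left(-1\right) \frac{1}{-1} + 3\right) = - 11 \left(2 \left(-1\right) \left(-1\right) + 3\right) = - 11 \left(2 + 3\right) = \left(-11\right) 5 = -55$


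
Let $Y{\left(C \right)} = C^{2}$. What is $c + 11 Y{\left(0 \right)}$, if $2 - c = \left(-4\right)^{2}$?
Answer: $-14$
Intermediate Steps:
$c = -14$ ($c = 2 - \left(-4\right)^{2} = 2 - 16 = -14$)
$c + 11 Y{\left(0 \right)} = -14 + 11 \cdot 0^{2} = -14 + 11 \cdot 0 = -14 + 0 = -14$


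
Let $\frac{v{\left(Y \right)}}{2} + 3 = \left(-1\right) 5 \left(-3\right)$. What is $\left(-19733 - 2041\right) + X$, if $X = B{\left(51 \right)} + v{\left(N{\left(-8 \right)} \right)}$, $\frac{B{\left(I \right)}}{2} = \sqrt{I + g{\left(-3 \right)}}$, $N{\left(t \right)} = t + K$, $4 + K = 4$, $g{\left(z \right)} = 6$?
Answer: $-21750 + 2 \sqrt{57} \approx -21735.0$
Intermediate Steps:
$K = 0$ ($K = -4 + 4 = 0$)
$N{\left(t \right)} = t$ ($N{\left(t \right)} = t + 0 = t$)
$B{\left(I \right)} = 2 \sqrt{6 + I}$ ($B{\left(I \right)} = 2 \sqrt{I + 6} = 2 \sqrt{6 + I}$)
$v{\left(Y \right)} = 24$ ($v{\left(Y \right)} = -6 + 2 \left(-1\right) 5 \left(-3\right) = -6 + 2 \left(\left(-5\right) \left(-3\right)\right) = -6 + 2 \cdot 15 = -6 + 30 = 24$)
$X = 24 + 2 \sqrt{57}$ ($X = 2 \sqrt{6 + 51} + 24 = 2 \sqrt{57} + 24 = 24 + 2 \sqrt{57} \approx 39.1$)
$\left(-19733 - 2041\right) + X = \left(-19733 - 2041\right) + \left(24 + 2 \sqrt{57}\right) = -21774 + \left(24 + 2 \sqrt{57}\right) = -21750 + 2 \sqrt{57}$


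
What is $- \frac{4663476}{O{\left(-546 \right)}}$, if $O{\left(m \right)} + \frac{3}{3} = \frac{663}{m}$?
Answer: $\frac{65288664}{31} \approx 2.1061 \cdot 10^{6}$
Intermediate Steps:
$O{\left(m \right)} = -1 + \frac{663}{m}$
$- \frac{4663476}{O{\left(-546 \right)}} = - \frac{4663476}{\frac{1}{-546} \left(663 - -546\right)} = - \frac{4663476}{\left(- \frac{1}{546}\right) \left(663 + 546\right)} = - \frac{4663476}{\left(- \frac{1}{546}\right) 1209} = - \frac{4663476}{- \frac{31}{14}} = \left(-4663476\right) \left(- \frac{14}{31}\right) = \frac{65288664}{31}$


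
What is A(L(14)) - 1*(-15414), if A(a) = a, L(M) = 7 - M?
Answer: 15407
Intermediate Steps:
A(L(14)) - 1*(-15414) = (7 - 1*14) - 1*(-15414) = (7 - 14) + 15414 = -7 + 15414 = 15407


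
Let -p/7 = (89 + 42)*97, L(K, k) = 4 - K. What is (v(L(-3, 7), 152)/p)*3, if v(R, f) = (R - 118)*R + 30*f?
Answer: -117/917 ≈ -0.12759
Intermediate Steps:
v(R, f) = 30*f + R*(-118 + R) (v(R, f) = (-118 + R)*R + 30*f = R*(-118 + R) + 30*f = 30*f + R*(-118 + R))
p = -88949 (p = -7*(89 + 42)*97 = -917*97 = -7*12707 = -88949)
(v(L(-3, 7), 152)/p)*3 = (((4 - 1*(-3))² - 118*(4 - 1*(-3)) + 30*152)/(-88949))*3 = (((4 + 3)² - 118*(4 + 3) + 4560)*(-1/88949))*3 = ((7² - 118*7 + 4560)*(-1/88949))*3 = ((49 - 826 + 4560)*(-1/88949))*3 = (3783*(-1/88949))*3 = -39/917*3 = -117/917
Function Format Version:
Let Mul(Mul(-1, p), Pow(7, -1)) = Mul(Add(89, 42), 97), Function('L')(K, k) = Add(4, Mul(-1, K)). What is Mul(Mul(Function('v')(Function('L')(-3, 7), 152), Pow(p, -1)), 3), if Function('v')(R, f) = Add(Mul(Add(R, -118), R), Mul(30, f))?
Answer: Rational(-117, 917) ≈ -0.12759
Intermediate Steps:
Function('v')(R, f) = Add(Mul(30, f), Mul(R, Add(-118, R))) (Function('v')(R, f) = Add(Mul(Add(-118, R), R), Mul(30, f)) = Add(Mul(R, Add(-118, R)), Mul(30, f)) = Add(Mul(30, f), Mul(R, Add(-118, R))))
p = -88949 (p = Mul(-7, Mul(Add(89, 42), 97)) = Mul(-7, Mul(131, 97)) = Mul(-7, 12707) = -88949)
Mul(Mul(Function('v')(Function('L')(-3, 7), 152), Pow(p, -1)), 3) = Mul(Mul(Add(Pow(Add(4, Mul(-1, -3)), 2), Mul(-118, Add(4, Mul(-1, -3))), Mul(30, 152)), Pow(-88949, -1)), 3) = Mul(Mul(Add(Pow(Add(4, 3), 2), Mul(-118, Add(4, 3)), 4560), Rational(-1, 88949)), 3) = Mul(Mul(Add(Pow(7, 2), Mul(-118, 7), 4560), Rational(-1, 88949)), 3) = Mul(Mul(Add(49, -826, 4560), Rational(-1, 88949)), 3) = Mul(Mul(3783, Rational(-1, 88949)), 3) = Mul(Rational(-39, 917), 3) = Rational(-117, 917)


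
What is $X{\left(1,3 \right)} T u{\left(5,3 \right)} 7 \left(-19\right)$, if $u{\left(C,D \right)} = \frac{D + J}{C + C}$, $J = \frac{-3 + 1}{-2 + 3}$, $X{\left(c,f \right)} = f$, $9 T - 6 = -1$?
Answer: $- \frac{133}{6} \approx -22.167$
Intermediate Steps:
$T = \frac{5}{9}$ ($T = \frac{2}{3} + \frac{1}{9} \left(-1\right) = \frac{2}{3} - \frac{1}{9} = \frac{5}{9} \approx 0.55556$)
$J = -2$ ($J = - \frac{2}{1} = \left(-2\right) 1 = -2$)
$u{\left(C,D \right)} = \frac{-2 + D}{2 C}$ ($u{\left(C,D \right)} = \frac{D - 2}{C + C} = \frac{-2 + D}{2 C}$)
$X{\left(1,3 \right)} T u{\left(5,3 \right)} 7 \left(-19\right) = 3 \cdot \frac{5}{9} \frac{-2 + 3}{2 \cdot 5} \cdot 7 \left(-19\right) = \frac{5 \cdot \frac{1}{2} \cdot \frac{1}{5} \cdot 1}{3} \cdot 7 \left(-19\right) = \frac{5}{3} \cdot \frac{1}{10} \cdot 7 \left(-19\right) = \frac{1}{6} \cdot 7 \left(-19\right) = \frac{7}{6} \left(-19\right) = - \frac{133}{6}$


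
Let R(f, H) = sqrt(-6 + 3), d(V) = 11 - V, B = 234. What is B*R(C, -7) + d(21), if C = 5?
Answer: -10 + 234*I*sqrt(3) ≈ -10.0 + 405.3*I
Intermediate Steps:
R(f, H) = I*sqrt(3) (R(f, H) = sqrt(-3) = I*sqrt(3))
B*R(C, -7) + d(21) = 234*(I*sqrt(3)) + (11 - 1*21) = 234*I*sqrt(3) + (11 - 21) = 234*I*sqrt(3) - 10 = -10 + 234*I*sqrt(3)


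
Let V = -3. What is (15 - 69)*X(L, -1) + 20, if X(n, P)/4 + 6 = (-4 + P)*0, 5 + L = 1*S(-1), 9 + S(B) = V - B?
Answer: 1316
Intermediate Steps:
S(B) = -12 - B (S(B) = -9 + (-3 - B) = -12 - B)
L = -16 (L = -5 + 1*(-12 - 1*(-1)) = -5 + 1*(-12 + 1) = -5 + 1*(-11) = -5 - 11 = -16)
X(n, P) = -24 (X(n, P) = -24 + 4*((-4 + P)*0) = -24 + 4*0 = -24 + 0 = -24)
(15 - 69)*X(L, -1) + 20 = (15 - 69)*(-24) + 20 = -54*(-24) + 20 = 1296 + 20 = 1316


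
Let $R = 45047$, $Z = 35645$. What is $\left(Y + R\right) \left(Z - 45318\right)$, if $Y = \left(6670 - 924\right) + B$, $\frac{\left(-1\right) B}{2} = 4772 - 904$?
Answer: $-416490361$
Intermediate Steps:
$B = -7736$ ($B = - 2 \left(4772 - 904\right) = \left(-2\right) 3868 = -7736$)
$Y = -1990$ ($Y = \left(6670 - 924\right) - 7736 = 5746 - 7736 = -1990$)
$\left(Y + R\right) \left(Z - 45318\right) = \left(-1990 + 45047\right) \left(35645 - 45318\right) = 43057 \left(-9673\right) = -416490361$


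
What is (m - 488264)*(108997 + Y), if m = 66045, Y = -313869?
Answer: 86500850968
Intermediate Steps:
(m - 488264)*(108997 + Y) = (66045 - 488264)*(108997 - 313869) = -422219*(-204872) = 86500850968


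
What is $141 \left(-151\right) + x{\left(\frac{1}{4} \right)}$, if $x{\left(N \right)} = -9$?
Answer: $-21300$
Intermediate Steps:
$141 \left(-151\right) + x{\left(\frac{1}{4} \right)} = 141 \left(-151\right) - 9 = -21291 - 9 = -21300$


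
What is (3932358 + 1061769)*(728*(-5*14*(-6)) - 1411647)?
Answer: -5522940125649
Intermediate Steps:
(3932358 + 1061769)*(728*(-5*14*(-6)) - 1411647) = 4994127*(728*(-70*(-6)) - 1411647) = 4994127*(728*420 - 1411647) = 4994127*(305760 - 1411647) = 4994127*(-1105887) = -5522940125649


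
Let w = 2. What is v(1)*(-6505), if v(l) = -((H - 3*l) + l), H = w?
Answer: 0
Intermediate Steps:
H = 2
v(l) = -2 + 2*l (v(l) = -((2 - 3*l) + l) = -(2 - 2*l) = -2 + 2*l)
v(1)*(-6505) = (-2 + 2*1)*(-6505) = (-2 + 2)*(-6505) = 0*(-6505) = 0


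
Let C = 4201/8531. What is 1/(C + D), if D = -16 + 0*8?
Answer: -8531/132295 ≈ -0.064485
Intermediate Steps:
C = 4201/8531 (C = 4201*(1/8531) = 4201/8531 ≈ 0.49244)
D = -16 (D = -16 + 0 = -16)
1/(C + D) = 1/(4201/8531 - 16) = 1/(-132295/8531) = -8531/132295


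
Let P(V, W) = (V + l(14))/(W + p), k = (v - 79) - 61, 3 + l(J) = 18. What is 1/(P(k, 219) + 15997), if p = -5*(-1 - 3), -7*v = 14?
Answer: 239/3823156 ≈ 6.2514e-5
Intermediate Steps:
v = -2 (v = -⅐*14 = -2)
l(J) = 15 (l(J) = -3 + 18 = 15)
k = -142 (k = (-2 - 79) - 61 = -81 - 61 = -142)
p = 20 (p = -5*(-4) = 20)
P(V, W) = (15 + V)/(20 + W) (P(V, W) = (V + 15)/(W + 20) = (15 + V)/(20 + W))
1/(P(k, 219) + 15997) = 1/((15 - 142)/(20 + 219) + 15997) = 1/(-127/239 + 15997) = 1/(3823156/239) = 239/3823156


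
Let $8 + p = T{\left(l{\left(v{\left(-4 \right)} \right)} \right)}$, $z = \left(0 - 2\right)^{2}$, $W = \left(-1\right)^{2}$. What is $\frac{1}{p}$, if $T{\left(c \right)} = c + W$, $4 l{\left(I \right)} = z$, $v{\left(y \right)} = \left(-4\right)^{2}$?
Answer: $- \frac{1}{6} \approx -0.16667$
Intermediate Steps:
$v{\left(y \right)} = 16$
$W = 1$
$z = 4$ ($z = \left(-2\right)^{2} = 4$)
$l{\left(I \right)} = 1$ ($l{\left(I \right)} = \frac{1}{4} \cdot 4 = 1$)
$T{\left(c \right)} = 1 + c$ ($T{\left(c \right)} = c + 1 = 1 + c$)
$p = -6$ ($p = -8 + \left(1 + 1\right) = -8 + 2 = -6$)
$\frac{1}{p} = \frac{1}{-6} = - \frac{1}{6}$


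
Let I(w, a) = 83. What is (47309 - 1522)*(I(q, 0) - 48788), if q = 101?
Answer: -2230055835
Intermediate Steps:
(47309 - 1522)*(I(q, 0) - 48788) = (47309 - 1522)*(83 - 48788) = 45787*(-48705) = -2230055835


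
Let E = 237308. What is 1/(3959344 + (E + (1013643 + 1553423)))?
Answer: 1/6763718 ≈ 1.4785e-7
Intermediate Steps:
1/(3959344 + (E + (1013643 + 1553423))) = 1/(3959344 + (237308 + (1013643 + 1553423))) = 1/(3959344 + (237308 + 2567066)) = 1/(3959344 + 2804374) = 1/6763718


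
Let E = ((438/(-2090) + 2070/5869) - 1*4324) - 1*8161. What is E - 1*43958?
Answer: -346169967676/6133105 ≈ -56443.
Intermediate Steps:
E = -76570938086/6133105 (E = ((438*(-1/2090) + 2070*(1/5869)) - 4324) - 8161 = ((-219/1045 + 2070/5869) - 4324) - 8161 = (877839/6133105 - 4324) - 8161 = -26518668181/6133105 - 8161 = -76570938086/6133105 ≈ -12485.)
E - 1*43958 = -76570938086/6133105 - 1*43958 = -76570938086/6133105 - 43958 = -346169967676/6133105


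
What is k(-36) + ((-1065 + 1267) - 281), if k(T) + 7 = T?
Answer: -122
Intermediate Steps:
k(T) = -7 + T
k(-36) + ((-1065 + 1267) - 281) = (-7 - 36) + ((-1065 + 1267) - 281) = -43 + (202 - 281) = -43 - 79 = -122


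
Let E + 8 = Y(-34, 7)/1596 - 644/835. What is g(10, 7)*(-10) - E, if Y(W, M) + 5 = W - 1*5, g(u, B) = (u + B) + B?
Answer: -77028139/333165 ≈ -231.20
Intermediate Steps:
g(u, B) = u + 2*B (g(u, B) = (B + u) + B = u + 2*B)
Y(W, M) = -10 + W (Y(W, M) = -5 + (W - 1*5) = -5 + (W - 5) = -5 + (-5 + W) = -10 + W)
E = -2931461/333165 (E = -8 + ((-10 - 34)/1596 - 644/835) = -8 + (-44*1/1596 - 644*1/835) = -8 + (-11/399 - 644/835) = -8 - 266141/333165 = -2931461/333165 ≈ -8.7988)
g(10, 7)*(-10) - E = (10 + 2*7)*(-10) - 1*(-2931461/333165) = (10 + 14)*(-10) + 2931461/333165 = 24*(-10) + 2931461/333165 = -240 + 2931461/333165 = -77028139/333165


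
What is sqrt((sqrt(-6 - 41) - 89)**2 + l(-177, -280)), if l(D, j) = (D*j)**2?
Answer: sqrt(2456201474 - 178*I*sqrt(47)) ≈ 49560.0 - 0.e-2*I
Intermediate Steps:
l(D, j) = D**2*j**2
sqrt((sqrt(-6 - 41) - 89)**2 + l(-177, -280)) = sqrt((sqrt(-6 - 41) - 89)**2 + (-177)**2*(-280)**2) = sqrt((sqrt(-47) - 89)**2 + 31329*78400) = sqrt((I*sqrt(47) - 89)**2 + 2456193600) = sqrt((-89 + I*sqrt(47))**2 + 2456193600) = sqrt(2456193600 + (-89 + I*sqrt(47))**2)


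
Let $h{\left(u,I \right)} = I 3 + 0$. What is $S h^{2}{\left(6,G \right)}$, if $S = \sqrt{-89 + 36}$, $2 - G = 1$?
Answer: $9 i \sqrt{53} \approx 65.521 i$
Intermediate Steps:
$G = 1$ ($G = 2 - 1 = 1$)
$h{\left(u,I \right)} = 3 I$ ($h{\left(u,I \right)} = 3 I + 0 = 3 I$)
$S = i \sqrt{53}$ ($S = \sqrt{-53} = i \sqrt{53} \approx 7.2801 i$)
$S h^{2}{\left(6,G \right)} = i \sqrt{53} \left(3 \cdot 1\right)^{2} = i \sqrt{53} \cdot 3^{2} = i \sqrt{53} \cdot 9 = 9 i \sqrt{53}$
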